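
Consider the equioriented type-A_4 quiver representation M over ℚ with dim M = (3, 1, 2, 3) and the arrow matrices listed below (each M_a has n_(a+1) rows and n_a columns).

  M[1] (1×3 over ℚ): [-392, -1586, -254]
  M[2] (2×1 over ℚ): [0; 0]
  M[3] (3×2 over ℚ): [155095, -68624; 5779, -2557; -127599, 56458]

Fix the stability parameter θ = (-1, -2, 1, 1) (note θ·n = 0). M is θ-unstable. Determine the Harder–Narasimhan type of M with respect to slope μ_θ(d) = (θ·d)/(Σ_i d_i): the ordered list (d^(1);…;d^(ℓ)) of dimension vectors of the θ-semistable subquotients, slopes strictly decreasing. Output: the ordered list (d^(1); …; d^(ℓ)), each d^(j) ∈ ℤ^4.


Barcode: M ≅ I[1,1]^2, I[1,2], I[3,4]^2, I[4,4]. HN layers by μ_θ (3 steps, strictly decreasing):
  μ^(1)=1; μ^(2)=-1; μ^(3)=-3/2

((0, 0, 2, 3); (2, 0, 0, 0); (1, 1, 0, 0))


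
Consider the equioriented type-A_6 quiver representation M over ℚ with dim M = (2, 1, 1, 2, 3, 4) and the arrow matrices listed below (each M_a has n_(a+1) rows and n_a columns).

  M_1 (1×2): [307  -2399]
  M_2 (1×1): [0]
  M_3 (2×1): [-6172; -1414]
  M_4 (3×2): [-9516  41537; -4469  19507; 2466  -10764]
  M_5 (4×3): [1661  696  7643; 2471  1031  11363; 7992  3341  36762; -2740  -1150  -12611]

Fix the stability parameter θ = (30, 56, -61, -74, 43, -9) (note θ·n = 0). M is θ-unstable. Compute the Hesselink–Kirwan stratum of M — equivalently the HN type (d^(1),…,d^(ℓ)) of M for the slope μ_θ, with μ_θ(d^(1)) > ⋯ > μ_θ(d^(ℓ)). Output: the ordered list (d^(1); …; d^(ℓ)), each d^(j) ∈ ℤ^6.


Interval decomposition of M: I[1,1], I[1,2], I[3,6], I[4,6], I[5,6], I[6,6].
HN type (ℓ=6): μ^(1)=56; μ^(2)=30; μ^(3)=17; μ^(4)=-9; μ^(5)=-135/2; μ^(6)=-74

((0, 1, 0, 0, 0, 0); (2, 0, 0, 0, 0, 0); (0, 0, 0, 0, 3, 3); (0, 0, 0, 0, 0, 1); (0, 0, 1, 1, 0, 0); (0, 0, 0, 1, 0, 0))


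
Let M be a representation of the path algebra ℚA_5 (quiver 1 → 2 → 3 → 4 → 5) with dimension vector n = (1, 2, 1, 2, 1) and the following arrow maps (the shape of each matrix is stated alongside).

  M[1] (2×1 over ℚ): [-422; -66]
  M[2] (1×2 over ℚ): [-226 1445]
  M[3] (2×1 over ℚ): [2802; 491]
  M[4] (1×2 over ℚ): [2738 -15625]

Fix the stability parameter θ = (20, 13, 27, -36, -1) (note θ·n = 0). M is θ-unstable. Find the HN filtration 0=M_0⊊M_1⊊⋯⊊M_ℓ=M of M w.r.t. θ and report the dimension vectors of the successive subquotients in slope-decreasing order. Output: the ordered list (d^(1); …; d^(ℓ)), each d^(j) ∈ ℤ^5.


Interval decomposition of M: I[1,5], I[2,2], I[4,4].
HN type (ℓ=3): μ^(1)=13; μ^(2)=23/5; μ^(3)=-36

((0, 1, 0, 0, 0); (1, 1, 1, 1, 1); (0, 0, 0, 1, 0))


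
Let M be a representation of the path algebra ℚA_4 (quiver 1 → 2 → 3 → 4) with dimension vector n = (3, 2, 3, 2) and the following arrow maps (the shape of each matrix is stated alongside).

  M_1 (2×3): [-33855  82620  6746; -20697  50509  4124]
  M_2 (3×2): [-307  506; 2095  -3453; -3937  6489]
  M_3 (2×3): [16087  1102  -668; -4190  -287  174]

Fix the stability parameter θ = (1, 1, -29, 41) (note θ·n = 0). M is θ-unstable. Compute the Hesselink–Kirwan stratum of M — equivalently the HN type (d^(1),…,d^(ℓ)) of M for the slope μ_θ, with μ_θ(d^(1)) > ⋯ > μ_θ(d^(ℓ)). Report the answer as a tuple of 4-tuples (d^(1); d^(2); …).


Barcode: M ≅ I[1,1], I[1,4]^2, I[3,3]. HN layers by μ_θ (4 steps, strictly decreasing):
  μ^(1)=41; μ^(2)=1; μ^(3)=-9; μ^(4)=-29

((0, 0, 0, 2); (1, 0, 0, 0); (2, 2, 2, 0); (0, 0, 1, 0))


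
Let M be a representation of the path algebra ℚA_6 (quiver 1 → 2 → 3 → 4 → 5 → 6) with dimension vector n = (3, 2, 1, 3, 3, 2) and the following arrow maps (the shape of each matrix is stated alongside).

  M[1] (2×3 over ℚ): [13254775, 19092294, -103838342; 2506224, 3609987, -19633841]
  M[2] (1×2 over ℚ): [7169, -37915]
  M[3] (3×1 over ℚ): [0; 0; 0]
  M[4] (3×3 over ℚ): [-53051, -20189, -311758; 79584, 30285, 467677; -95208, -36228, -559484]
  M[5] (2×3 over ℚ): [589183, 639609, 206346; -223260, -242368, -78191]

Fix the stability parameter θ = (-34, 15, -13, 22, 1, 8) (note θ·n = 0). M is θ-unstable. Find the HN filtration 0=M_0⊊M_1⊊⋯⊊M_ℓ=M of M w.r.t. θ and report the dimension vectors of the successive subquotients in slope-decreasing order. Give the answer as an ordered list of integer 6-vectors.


Interval decomposition of M: I[1,1], I[1,2], I[1,3], I[4,4], I[4,5], I[4,6], I[5,6].
HN type (ℓ=7): μ^(1)=22; μ^(2)=15; μ^(3)=23/2; μ^(4)=31/3; μ^(5)=8; μ^(6)=1; μ^(7)=-34

((0, 0, 0, 1, 0, 0); (0, 1, 0, 0, 0, 0); (0, 0, 0, 1, 1, 0); (0, 0, 0, 1, 1, 1); (0, 0, 0, 0, 0, 1); (0, 1, 1, 0, 1, 0); (3, 0, 0, 0, 0, 0))


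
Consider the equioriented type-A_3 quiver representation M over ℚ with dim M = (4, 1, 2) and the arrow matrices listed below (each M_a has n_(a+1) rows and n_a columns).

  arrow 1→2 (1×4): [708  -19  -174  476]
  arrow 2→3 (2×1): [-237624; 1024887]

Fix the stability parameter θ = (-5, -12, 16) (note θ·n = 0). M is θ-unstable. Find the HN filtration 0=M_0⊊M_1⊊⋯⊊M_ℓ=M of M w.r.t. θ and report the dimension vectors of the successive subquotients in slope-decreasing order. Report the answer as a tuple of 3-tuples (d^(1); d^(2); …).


Barcode: M ≅ I[1,1]^3, I[1,3], I[3,3]. HN layers by μ_θ (3 steps, strictly decreasing):
  μ^(1)=16; μ^(2)=-5; μ^(3)=-17/2

((0, 0, 2); (3, 0, 0); (1, 1, 0))


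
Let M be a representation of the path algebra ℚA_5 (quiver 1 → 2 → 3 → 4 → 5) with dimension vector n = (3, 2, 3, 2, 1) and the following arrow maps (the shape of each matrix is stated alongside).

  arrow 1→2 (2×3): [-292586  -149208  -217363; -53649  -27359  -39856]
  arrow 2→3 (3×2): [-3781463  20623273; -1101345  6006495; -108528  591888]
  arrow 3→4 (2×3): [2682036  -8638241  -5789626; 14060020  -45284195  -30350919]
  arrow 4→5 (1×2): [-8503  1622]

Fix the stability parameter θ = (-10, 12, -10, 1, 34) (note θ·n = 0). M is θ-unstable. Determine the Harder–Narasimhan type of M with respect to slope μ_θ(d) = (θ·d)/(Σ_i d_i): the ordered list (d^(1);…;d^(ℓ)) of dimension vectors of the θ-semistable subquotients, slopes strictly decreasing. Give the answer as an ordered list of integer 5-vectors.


Interval decomposition of M: I[1,1], I[1,2], I[1,5], I[3,3], I[3,4].
HN type (ℓ=4): μ^(1)=34; μ^(2)=12; μ^(3)=1; μ^(4)=-10

((0, 0, 0, 0, 1); (0, 1, 0, 0, 0); (0, 1, 1, 2, 0); (3, 0, 2, 0, 0))


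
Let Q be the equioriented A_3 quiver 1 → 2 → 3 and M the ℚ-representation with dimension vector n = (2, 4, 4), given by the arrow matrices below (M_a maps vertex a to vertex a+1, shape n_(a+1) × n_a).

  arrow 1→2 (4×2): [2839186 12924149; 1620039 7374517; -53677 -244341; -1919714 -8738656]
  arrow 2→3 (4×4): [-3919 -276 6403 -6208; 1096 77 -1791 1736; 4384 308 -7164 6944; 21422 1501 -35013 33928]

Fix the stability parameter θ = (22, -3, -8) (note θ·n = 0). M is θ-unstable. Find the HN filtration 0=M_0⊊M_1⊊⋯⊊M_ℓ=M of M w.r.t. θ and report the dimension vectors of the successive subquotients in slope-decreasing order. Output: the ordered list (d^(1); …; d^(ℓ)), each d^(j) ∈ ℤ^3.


Barcode: M ≅ I[1,2], I[1,3], I[2,2], I[2,3], I[3,3]^2. HN layers by μ_θ (5 steps, strictly decreasing):
  μ^(1)=19/2; μ^(2)=11/3; μ^(3)=-3; μ^(4)=-11/2; μ^(5)=-8

((1, 1, 0); (1, 1, 1); (0, 1, 0); (0, 1, 1); (0, 0, 2))


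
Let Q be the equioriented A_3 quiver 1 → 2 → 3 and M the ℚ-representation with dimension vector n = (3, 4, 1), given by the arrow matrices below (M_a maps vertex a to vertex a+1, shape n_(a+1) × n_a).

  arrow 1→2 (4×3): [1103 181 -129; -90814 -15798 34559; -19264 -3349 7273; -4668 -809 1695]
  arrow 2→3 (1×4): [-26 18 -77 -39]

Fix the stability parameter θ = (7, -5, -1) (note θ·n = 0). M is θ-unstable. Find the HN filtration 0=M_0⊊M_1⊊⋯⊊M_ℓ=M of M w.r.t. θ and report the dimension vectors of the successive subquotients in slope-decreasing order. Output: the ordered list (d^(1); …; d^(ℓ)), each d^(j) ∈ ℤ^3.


Interval decomposition of M: I[1,2]^2, I[1,3], I[2,2].
HN type (ℓ=3): μ^(1)=1; μ^(2)=1/3; μ^(3)=-5

((2, 2, 0); (1, 1, 1); (0, 1, 0))


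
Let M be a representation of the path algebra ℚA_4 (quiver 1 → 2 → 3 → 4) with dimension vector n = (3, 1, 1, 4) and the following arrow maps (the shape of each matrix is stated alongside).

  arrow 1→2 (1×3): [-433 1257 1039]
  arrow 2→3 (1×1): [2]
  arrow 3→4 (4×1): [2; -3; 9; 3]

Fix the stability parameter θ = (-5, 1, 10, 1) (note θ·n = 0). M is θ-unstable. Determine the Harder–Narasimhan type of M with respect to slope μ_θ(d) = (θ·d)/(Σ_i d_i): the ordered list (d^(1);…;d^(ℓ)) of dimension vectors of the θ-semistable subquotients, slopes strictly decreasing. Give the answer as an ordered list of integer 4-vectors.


Barcode: M ≅ I[1,1]^2, I[1,4], I[4,4]^3. HN layers by μ_θ (3 steps, strictly decreasing):
  μ^(1)=11/2; μ^(2)=1; μ^(3)=-5

((0, 0, 1, 1); (0, 1, 0, 3); (3, 0, 0, 0))


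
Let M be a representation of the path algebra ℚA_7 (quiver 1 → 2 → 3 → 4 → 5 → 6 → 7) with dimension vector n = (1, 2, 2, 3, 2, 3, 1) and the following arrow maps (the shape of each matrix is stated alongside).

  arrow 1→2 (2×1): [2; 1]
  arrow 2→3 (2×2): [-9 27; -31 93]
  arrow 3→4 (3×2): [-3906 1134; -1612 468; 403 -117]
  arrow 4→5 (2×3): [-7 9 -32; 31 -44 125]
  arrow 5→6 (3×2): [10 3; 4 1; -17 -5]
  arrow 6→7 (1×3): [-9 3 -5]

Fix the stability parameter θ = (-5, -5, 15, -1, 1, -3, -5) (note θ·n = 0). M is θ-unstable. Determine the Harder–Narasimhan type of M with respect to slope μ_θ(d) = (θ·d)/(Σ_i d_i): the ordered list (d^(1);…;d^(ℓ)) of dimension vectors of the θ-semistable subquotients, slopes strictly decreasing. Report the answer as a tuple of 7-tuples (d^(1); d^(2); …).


Via rank(M_{q-1}∘⋯∘M_p): M ≅ I[1,3], I[2,2], I[3,7], I[4,4], I[4,6], I[6,6].
μ_θ-semistable layers: μ^(1)=15; μ^(2)=7/5; μ^(3)=-1; μ^(4)=-3; μ^(5)=-5

((0, 0, 1, 0, 0, 0, 0); (0, 0, 1, 1, 1, 1, 1); (0, 0, 0, 2, 1, 1, 0); (0, 0, 0, 0, 0, 1, 0); (1, 2, 0, 0, 0, 0, 0))


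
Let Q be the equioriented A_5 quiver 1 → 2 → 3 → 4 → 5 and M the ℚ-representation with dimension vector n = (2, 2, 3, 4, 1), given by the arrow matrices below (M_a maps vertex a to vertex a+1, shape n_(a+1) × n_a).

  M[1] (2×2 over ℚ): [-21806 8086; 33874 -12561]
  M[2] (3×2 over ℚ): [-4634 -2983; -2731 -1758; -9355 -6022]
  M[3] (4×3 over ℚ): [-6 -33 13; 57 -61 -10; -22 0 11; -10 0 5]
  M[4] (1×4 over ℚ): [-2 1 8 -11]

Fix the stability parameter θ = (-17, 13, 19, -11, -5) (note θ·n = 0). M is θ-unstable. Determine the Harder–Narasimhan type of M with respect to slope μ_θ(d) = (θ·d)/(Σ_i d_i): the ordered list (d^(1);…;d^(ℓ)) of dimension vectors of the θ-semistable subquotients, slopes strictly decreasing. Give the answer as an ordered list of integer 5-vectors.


Interval decomposition of M: I[1,4], I[1,5], I[3,4], I[4,4].
HN type (ℓ=4): μ^(1)=7; μ^(2)=4; μ^(3)=-11; μ^(4)=-17

((0, 1, 1, 1, 0); (0, 1, 2, 2, 1); (0, 0, 0, 1, 0); (2, 0, 0, 0, 0))


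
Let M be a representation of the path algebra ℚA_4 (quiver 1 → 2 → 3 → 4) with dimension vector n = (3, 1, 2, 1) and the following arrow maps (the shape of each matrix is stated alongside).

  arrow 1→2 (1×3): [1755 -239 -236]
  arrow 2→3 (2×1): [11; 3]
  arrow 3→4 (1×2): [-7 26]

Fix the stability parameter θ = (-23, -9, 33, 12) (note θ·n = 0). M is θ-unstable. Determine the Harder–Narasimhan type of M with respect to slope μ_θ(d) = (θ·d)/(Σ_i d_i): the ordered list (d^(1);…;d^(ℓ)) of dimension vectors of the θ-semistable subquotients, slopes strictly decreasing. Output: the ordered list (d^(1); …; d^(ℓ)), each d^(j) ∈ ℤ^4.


Barcode: M ≅ I[1,1]^2, I[1,4], I[3,3]. HN layers by μ_θ (4 steps, strictly decreasing):
  μ^(1)=33; μ^(2)=45/2; μ^(3)=-9; μ^(4)=-23

((0, 0, 1, 0); (0, 0, 1, 1); (0, 1, 0, 0); (3, 0, 0, 0))


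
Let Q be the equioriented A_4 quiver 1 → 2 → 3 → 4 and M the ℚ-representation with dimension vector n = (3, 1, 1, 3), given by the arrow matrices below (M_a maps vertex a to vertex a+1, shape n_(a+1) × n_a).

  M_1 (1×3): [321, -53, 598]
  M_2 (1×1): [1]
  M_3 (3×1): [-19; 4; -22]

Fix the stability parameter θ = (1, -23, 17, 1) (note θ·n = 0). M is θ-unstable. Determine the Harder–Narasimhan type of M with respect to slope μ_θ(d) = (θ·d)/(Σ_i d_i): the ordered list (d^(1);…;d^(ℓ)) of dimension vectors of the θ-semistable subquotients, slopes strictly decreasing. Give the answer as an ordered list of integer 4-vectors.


Via rank(M_{q-1}∘⋯∘M_p): M ≅ I[1,1]^2, I[1,4], I[4,4]^2.
μ_θ-semistable layers: μ^(1)=9; μ^(2)=1; μ^(3)=-11

((0, 0, 1, 1); (2, 0, 0, 2); (1, 1, 0, 0))


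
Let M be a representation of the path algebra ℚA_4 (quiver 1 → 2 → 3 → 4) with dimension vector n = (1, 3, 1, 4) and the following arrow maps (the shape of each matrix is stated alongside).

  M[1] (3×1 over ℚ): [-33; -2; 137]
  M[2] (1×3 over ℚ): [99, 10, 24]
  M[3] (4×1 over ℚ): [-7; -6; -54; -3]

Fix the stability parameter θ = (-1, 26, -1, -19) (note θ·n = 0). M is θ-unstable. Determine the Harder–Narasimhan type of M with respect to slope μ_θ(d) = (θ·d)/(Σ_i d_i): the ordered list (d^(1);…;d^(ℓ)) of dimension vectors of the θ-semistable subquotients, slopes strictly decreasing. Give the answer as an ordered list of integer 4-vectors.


Barcode: M ≅ I[1,4], I[2,2]^2, I[4,4]^3. HN layers by μ_θ (4 steps, strictly decreasing):
  μ^(1)=26; μ^(2)=2; μ^(3)=-1; μ^(4)=-19

((0, 2, 0, 0); (0, 1, 1, 1); (1, 0, 0, 0); (0, 0, 0, 3))


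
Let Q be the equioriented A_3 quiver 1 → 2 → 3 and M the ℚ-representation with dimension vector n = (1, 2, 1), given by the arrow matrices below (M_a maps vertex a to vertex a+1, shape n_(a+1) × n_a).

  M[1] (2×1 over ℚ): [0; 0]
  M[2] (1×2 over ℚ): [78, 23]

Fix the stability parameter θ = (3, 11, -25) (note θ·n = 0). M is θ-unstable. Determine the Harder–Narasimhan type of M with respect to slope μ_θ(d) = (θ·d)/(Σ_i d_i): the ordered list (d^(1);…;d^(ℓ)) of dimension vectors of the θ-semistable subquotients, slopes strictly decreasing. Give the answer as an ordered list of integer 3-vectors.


Interval decomposition of M: I[1,1], I[2,2], I[2,3].
HN type (ℓ=3): μ^(1)=11; μ^(2)=3; μ^(3)=-7

((0, 1, 0); (1, 0, 0); (0, 1, 1))


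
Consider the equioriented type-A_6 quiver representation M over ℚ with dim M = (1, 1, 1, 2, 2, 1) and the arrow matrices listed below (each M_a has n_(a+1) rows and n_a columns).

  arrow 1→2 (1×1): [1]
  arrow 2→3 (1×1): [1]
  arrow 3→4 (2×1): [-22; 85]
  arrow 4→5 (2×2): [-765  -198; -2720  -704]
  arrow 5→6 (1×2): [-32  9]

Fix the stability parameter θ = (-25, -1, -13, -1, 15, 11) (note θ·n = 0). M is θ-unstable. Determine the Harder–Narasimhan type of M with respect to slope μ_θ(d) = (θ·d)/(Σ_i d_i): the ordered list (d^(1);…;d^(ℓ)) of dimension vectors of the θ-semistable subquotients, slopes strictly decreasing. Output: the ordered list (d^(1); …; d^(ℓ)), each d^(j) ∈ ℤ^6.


Barcode: M ≅ I[1,4], I[4,5], I[5,6]. HN layers by μ_θ (5 steps, strictly decreasing):
  μ^(1)=15; μ^(2)=13; μ^(3)=-1; μ^(4)=-7; μ^(5)=-25

((0, 0, 0, 0, 1, 0); (0, 0, 0, 0, 1, 1); (0, 0, 0, 2, 0, 0); (0, 1, 1, 0, 0, 0); (1, 0, 0, 0, 0, 0))


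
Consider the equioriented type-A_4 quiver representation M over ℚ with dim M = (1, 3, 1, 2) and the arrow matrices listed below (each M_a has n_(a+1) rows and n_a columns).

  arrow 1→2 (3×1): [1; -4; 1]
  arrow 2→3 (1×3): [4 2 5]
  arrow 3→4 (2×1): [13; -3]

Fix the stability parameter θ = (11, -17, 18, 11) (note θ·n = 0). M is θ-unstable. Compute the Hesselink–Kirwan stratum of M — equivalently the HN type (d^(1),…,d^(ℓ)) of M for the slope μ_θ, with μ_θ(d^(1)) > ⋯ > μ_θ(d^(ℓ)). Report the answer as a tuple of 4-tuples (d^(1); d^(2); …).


Via rank(M_{q-1}∘⋯∘M_p): M ≅ I[1,4], I[2,2]^2, I[4,4].
μ_θ-semistable layers: μ^(1)=29/2; μ^(2)=11; μ^(3)=-3; μ^(4)=-17

((0, 0, 1, 1); (0, 0, 0, 1); (1, 1, 0, 0); (0, 2, 0, 0))


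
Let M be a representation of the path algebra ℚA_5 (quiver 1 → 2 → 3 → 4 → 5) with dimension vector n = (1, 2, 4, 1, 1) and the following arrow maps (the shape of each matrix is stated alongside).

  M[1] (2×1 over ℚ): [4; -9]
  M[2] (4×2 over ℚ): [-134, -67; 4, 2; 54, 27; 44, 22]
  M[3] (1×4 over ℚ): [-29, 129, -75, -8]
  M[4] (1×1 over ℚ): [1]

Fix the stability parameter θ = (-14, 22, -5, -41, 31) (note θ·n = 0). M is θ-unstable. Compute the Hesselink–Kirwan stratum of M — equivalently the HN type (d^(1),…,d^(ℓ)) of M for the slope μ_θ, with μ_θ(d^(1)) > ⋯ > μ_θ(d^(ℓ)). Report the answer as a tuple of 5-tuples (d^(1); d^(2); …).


Interval decomposition of M: I[1,3], I[2,2], I[3,3]^2, I[3,5].
HN type (ℓ=6): μ^(1)=31; μ^(2)=22; μ^(3)=17/2; μ^(4)=-5; μ^(5)=-14; μ^(6)=-23

((0, 0, 0, 0, 1); (0, 1, 0, 0, 0); (0, 1, 1, 0, 0); (0, 0, 2, 0, 0); (1, 0, 0, 0, 0); (0, 0, 1, 1, 0))


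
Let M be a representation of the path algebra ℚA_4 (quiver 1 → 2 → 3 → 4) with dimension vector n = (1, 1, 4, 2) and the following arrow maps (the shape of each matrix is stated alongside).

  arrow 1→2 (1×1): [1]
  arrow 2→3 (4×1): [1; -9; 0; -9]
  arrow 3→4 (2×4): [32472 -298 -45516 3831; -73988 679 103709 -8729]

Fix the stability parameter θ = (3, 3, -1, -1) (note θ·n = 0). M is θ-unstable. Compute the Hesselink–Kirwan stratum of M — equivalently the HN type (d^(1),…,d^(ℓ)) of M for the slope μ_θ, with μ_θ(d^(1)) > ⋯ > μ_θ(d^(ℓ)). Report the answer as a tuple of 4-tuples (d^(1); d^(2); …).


Via rank(M_{q-1}∘⋯∘M_p): M ≅ I[1,4], I[3,3]^2, I[3,4].
μ_θ-semistable layers: μ^(1)=1; μ^(2)=-1

((1, 1, 1, 1); (0, 0, 3, 1))


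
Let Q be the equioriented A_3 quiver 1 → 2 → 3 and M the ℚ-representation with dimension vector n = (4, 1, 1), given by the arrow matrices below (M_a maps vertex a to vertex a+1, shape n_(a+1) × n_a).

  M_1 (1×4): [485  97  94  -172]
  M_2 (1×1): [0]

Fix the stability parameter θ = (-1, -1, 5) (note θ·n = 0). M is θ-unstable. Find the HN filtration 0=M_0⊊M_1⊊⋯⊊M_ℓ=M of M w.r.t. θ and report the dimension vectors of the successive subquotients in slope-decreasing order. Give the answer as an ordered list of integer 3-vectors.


Interval decomposition of M: I[1,1]^3, I[1,2], I[3,3].
HN type (ℓ=2): μ^(1)=5; μ^(2)=-1

((0, 0, 1); (4, 1, 0))


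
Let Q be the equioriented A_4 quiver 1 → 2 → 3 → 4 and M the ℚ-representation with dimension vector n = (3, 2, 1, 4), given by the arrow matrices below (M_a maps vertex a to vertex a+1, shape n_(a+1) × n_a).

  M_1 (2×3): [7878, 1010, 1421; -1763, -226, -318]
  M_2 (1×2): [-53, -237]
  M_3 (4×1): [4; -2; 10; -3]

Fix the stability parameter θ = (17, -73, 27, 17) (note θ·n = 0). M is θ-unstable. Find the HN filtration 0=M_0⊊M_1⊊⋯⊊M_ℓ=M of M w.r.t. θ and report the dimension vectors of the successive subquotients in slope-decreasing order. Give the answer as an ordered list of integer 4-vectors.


Interval decomposition of M: I[1,1], I[1,2], I[1,4], I[4,4]^3.
HN type (ℓ=3): μ^(1)=22; μ^(2)=17; μ^(3)=-28

((0, 0, 1, 1); (1, 0, 0, 3); (2, 2, 0, 0))


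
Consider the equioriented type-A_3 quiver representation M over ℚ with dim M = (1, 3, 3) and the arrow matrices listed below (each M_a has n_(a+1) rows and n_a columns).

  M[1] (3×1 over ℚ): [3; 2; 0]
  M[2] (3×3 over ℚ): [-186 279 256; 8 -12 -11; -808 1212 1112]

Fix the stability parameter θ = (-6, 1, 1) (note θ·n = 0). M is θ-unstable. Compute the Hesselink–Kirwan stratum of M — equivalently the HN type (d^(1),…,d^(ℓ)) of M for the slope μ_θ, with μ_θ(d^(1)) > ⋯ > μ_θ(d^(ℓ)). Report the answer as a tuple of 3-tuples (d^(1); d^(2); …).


Barcode: M ≅ I[1,2], I[2,3]^2, I[3,3]. HN layers by μ_θ (2 steps, strictly decreasing):
  μ^(1)=1; μ^(2)=-6

((0, 3, 3); (1, 0, 0))


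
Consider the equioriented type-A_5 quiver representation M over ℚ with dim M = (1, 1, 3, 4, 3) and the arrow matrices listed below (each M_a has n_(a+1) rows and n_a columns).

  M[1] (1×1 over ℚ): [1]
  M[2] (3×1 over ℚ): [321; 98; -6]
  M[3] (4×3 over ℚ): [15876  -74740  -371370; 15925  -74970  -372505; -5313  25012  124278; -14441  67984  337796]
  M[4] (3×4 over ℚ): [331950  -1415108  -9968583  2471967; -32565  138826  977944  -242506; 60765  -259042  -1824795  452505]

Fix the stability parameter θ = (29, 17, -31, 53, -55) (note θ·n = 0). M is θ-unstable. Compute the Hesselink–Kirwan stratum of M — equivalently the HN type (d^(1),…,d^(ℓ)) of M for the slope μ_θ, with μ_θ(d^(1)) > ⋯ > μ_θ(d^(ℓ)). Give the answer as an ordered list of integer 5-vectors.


Via rank(M_{q-1}∘⋯∘M_p): M ≅ I[1,4], I[3,3], I[3,5], I[4,4], I[4,5], I[5,5].
μ_θ-semistable layers: μ^(1)=53; μ^(2)=5; μ^(3)=-1; μ^(4)=-31; μ^(5)=-55

((0, 0, 0, 2, 0); (1, 1, 1, 0, 0); (0, 0, 0, 2, 2); (0, 0, 2, 0, 0); (0, 0, 0, 0, 1))


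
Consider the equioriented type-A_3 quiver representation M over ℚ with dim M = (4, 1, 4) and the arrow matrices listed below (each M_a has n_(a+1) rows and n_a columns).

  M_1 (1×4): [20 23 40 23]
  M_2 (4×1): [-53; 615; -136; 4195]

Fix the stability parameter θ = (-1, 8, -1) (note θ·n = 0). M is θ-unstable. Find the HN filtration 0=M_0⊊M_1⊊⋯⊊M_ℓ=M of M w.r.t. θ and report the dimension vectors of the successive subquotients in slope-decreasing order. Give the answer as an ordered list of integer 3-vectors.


Via rank(M_{q-1}∘⋯∘M_p): M ≅ I[1,1]^3, I[1,3], I[3,3]^3.
μ_θ-semistable layers: μ^(1)=7/2; μ^(2)=-1

((0, 1, 1); (4, 0, 3))


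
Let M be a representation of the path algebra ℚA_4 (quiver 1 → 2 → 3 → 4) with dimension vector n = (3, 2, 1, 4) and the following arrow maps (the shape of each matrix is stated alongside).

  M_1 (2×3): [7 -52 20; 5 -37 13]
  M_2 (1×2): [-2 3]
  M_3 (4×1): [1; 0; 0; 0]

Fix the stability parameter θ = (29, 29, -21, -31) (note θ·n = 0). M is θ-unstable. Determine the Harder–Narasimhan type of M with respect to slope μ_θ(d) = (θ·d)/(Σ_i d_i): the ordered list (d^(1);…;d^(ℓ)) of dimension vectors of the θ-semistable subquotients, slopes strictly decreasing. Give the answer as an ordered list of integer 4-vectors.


Interval decomposition of M: I[1,1], I[1,2], I[1,4], I[4,4]^3.
HN type (ℓ=3): μ^(1)=29; μ^(2)=3/2; μ^(3)=-31

((2, 1, 0, 0); (1, 1, 1, 1); (0, 0, 0, 3))


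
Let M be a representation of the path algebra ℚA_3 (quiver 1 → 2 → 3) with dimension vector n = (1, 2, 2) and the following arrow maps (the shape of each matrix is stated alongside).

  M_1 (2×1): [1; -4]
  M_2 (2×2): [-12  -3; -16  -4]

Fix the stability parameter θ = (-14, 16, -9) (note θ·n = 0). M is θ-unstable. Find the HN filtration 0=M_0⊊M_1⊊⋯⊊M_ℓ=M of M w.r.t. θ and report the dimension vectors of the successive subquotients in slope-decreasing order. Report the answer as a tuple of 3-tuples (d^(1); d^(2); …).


Interval decomposition of M: I[1,2], I[2,3], I[3,3].
HN type (ℓ=4): μ^(1)=16; μ^(2)=7/2; μ^(3)=-9; μ^(4)=-14

((0, 1, 0); (0, 1, 1); (0, 0, 1); (1, 0, 0))


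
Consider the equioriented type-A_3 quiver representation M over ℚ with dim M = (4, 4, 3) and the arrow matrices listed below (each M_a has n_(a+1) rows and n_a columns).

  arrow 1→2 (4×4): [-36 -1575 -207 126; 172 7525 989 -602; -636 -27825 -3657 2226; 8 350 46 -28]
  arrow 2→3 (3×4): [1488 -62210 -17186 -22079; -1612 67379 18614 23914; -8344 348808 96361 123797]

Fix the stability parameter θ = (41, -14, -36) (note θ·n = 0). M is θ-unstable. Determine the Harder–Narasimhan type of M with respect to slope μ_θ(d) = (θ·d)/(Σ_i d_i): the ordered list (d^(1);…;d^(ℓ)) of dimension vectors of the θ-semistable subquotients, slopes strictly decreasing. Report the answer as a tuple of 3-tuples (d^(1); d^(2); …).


Via rank(M_{q-1}∘⋯∘M_p): M ≅ I[1,1]^3, I[1,3], I[2,2], I[2,3]^2.
μ_θ-semistable layers: μ^(1)=41; μ^(2)=-3; μ^(3)=-14; μ^(4)=-25

((3, 0, 0); (1, 1, 1); (0, 1, 0); (0, 2, 2))


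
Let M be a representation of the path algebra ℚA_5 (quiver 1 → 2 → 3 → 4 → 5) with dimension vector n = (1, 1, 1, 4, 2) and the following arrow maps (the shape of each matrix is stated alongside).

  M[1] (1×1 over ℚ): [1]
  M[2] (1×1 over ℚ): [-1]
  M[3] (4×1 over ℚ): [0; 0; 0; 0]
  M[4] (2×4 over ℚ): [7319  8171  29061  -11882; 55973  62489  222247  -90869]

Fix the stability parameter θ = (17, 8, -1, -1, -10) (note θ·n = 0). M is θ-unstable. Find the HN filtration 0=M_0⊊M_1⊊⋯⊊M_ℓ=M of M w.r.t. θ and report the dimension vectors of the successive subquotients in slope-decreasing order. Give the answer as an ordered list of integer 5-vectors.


Interval decomposition of M: I[1,3], I[4,4]^2, I[4,5]^2.
HN type (ℓ=3): μ^(1)=8; μ^(2)=-1; μ^(3)=-11/2

((1, 1, 1, 0, 0); (0, 0, 0, 2, 0); (0, 0, 0, 2, 2))


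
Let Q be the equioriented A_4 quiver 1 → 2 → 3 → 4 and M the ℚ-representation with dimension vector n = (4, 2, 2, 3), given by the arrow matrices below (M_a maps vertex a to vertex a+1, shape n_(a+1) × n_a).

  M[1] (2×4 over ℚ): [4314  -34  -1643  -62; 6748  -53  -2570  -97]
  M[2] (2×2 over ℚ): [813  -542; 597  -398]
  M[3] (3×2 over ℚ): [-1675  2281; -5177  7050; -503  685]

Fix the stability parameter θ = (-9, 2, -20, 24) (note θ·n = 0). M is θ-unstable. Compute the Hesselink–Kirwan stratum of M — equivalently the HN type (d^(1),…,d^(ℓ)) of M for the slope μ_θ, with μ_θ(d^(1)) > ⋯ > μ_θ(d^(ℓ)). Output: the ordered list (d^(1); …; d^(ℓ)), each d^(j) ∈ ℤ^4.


Interval decomposition of M: I[1,1]^2, I[1,2], I[1,4], I[3,4], I[4,4].
HN type (ℓ=4): μ^(1)=24; μ^(2)=2; μ^(3)=-9; μ^(4)=-20

((0, 0, 0, 3); (0, 1, 0, 0); (4, 1, 1, 0); (0, 0, 1, 0))


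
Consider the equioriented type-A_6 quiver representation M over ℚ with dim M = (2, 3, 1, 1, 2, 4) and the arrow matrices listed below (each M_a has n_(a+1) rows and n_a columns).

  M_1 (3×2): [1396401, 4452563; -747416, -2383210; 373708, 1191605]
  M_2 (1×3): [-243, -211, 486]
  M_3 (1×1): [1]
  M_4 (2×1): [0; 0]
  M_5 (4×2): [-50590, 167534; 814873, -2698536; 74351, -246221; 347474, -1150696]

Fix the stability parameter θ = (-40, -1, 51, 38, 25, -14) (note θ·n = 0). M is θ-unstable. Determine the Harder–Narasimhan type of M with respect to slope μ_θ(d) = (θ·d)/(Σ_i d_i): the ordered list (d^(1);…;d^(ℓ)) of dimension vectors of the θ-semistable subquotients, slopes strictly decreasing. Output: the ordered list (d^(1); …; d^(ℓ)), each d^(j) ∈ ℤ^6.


Barcode: M ≅ I[1,2], I[1,4], I[2,2], I[5,6]^2, I[6,6]^2. HN layers by μ_θ (5 steps, strictly decreasing):
  μ^(1)=89/2; μ^(2)=11/2; μ^(3)=-1; μ^(4)=-14; μ^(5)=-40

((0, 0, 1, 1, 0, 0); (0, 0, 0, 0, 2, 2); (0, 3, 0, 0, 0, 0); (0, 0, 0, 0, 0, 2); (2, 0, 0, 0, 0, 0))


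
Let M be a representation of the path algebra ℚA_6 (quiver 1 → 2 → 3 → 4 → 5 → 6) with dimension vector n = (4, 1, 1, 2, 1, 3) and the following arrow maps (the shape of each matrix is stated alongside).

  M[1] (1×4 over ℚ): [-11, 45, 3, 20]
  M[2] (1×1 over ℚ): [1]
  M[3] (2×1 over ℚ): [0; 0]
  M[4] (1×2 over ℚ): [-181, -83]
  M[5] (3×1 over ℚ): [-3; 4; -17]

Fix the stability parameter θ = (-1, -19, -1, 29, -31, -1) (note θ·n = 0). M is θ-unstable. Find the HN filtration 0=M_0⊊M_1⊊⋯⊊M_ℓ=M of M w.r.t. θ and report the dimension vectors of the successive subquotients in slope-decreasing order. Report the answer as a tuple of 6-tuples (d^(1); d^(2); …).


Barcode: M ≅ I[1,1]^3, I[1,3], I[4,4], I[4,6], I[6,6]^2. HN layers by μ_θ (3 steps, strictly decreasing):
  μ^(1)=29; μ^(2)=-1; μ^(3)=-10

((0, 0, 0, 1, 0, 0); (3, 0, 1, 1, 1, 3); (1, 1, 0, 0, 0, 0))


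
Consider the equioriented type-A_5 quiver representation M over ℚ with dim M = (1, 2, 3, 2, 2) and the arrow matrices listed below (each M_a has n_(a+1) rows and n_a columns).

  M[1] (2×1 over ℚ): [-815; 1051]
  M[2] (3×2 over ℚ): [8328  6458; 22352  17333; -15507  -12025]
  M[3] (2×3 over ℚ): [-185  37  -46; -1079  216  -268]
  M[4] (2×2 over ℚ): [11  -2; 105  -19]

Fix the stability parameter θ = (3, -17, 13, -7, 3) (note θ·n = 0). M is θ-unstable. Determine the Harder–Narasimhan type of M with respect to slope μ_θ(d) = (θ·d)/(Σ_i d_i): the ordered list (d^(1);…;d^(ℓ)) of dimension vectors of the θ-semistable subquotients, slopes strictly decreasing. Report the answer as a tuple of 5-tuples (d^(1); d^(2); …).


Interval decomposition of M: I[1,5], I[2,3], I[3,5].
HN type (ℓ=4): μ^(1)=13; μ^(2)=3; μ^(3)=-7; μ^(4)=-17

((0, 0, 1, 0, 0); (0, 0, 2, 2, 2); (1, 1, 0, 0, 0); (0, 1, 0, 0, 0))


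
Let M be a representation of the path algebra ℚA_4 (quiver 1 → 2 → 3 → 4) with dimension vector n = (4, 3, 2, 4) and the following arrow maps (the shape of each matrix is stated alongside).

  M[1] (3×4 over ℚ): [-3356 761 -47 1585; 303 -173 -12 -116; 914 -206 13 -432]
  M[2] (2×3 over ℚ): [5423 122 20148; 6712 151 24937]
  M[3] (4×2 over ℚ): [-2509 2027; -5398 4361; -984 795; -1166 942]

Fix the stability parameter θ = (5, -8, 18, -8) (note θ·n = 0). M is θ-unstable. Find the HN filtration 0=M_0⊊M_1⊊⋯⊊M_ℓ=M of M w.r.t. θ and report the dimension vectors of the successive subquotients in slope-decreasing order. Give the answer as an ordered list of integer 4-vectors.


Via rank(M_{q-1}∘⋯∘M_p): M ≅ I[1,1], I[1,2], I[1,4]^2, I[4,4]^2.
μ_θ-semistable layers: μ^(1)=5; μ^(2)=-3/2; μ^(3)=-8

((1, 0, 2, 2); (3, 3, 0, 0); (0, 0, 0, 2))


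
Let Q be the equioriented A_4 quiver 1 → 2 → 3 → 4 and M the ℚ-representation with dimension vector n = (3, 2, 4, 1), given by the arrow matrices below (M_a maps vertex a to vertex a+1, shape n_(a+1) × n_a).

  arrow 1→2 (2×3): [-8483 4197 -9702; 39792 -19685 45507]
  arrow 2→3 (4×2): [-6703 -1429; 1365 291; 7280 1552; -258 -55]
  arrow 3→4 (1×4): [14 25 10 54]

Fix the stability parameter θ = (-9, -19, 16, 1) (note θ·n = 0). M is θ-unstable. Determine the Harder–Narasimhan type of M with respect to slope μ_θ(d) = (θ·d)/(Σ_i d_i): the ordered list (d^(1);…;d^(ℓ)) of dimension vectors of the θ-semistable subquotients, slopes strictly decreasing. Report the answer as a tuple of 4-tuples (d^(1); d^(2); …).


Barcode: M ≅ I[1,1], I[1,3], I[1,4], I[3,3]^2. HN layers by μ_θ (4 steps, strictly decreasing):
  μ^(1)=16; μ^(2)=17/2; μ^(3)=-9; μ^(4)=-14

((0, 0, 3, 0); (0, 0, 1, 1); (1, 0, 0, 0); (2, 2, 0, 0))


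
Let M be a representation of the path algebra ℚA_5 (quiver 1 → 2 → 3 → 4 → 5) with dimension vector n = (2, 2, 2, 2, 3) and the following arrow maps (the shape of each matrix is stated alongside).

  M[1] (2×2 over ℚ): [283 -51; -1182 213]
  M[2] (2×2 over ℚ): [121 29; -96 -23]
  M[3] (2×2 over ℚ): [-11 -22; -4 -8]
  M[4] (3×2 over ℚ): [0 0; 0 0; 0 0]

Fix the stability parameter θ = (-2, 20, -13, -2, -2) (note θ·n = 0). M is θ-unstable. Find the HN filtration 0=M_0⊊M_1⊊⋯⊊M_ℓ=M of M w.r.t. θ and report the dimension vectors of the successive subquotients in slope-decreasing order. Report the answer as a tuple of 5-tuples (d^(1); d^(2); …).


Interval decomposition of M: I[1,3], I[1,4], I[4,4], I[5,5]^3.
HN type (ℓ=3): μ^(1)=7/2; μ^(2)=5/3; μ^(3)=-2

((0, 1, 1, 0, 0); (0, 1, 1, 1, 0); (2, 0, 0, 1, 3))


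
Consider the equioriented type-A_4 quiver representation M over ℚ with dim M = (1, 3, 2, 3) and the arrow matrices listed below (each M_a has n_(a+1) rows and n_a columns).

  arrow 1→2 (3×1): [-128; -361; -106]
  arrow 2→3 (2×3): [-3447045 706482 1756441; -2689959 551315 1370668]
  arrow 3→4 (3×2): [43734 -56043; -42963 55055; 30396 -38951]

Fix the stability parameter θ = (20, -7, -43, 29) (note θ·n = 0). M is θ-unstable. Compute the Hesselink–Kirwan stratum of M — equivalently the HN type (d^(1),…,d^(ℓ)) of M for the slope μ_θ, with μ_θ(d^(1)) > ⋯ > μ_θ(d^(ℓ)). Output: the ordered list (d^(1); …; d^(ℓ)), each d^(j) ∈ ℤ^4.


Via rank(M_{q-1}∘⋯∘M_p): M ≅ I[1,4], I[2,2], I[2,4], I[4,4].
μ_θ-semistable layers: μ^(1)=29; μ^(2)=-7; μ^(3)=-10; μ^(4)=-25

((0, 0, 0, 3); (0, 1, 0, 0); (1, 1, 1, 0); (0, 1, 1, 0))


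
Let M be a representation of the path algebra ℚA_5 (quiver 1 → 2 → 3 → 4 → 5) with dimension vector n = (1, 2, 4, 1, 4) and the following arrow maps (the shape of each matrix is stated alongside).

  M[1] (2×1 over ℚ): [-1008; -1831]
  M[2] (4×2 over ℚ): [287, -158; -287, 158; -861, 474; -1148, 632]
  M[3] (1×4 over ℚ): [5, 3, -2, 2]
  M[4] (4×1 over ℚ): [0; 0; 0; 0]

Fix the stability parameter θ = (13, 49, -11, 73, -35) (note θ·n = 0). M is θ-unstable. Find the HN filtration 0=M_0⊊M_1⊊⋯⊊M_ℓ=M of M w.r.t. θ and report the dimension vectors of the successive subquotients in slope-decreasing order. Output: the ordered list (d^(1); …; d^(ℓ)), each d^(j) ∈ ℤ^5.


Barcode: M ≅ I[1,3], I[2,2], I[3,3]^2, I[3,4], I[5,5]^4. HN layers by μ_θ (6 steps, strictly decreasing):
  μ^(1)=73; μ^(2)=49; μ^(3)=19; μ^(4)=13; μ^(5)=-11; μ^(6)=-35

((0, 0, 0, 1, 0); (0, 1, 0, 0, 0); (0, 1, 1, 0, 0); (1, 0, 0, 0, 0); (0, 0, 3, 0, 0); (0, 0, 0, 0, 4))


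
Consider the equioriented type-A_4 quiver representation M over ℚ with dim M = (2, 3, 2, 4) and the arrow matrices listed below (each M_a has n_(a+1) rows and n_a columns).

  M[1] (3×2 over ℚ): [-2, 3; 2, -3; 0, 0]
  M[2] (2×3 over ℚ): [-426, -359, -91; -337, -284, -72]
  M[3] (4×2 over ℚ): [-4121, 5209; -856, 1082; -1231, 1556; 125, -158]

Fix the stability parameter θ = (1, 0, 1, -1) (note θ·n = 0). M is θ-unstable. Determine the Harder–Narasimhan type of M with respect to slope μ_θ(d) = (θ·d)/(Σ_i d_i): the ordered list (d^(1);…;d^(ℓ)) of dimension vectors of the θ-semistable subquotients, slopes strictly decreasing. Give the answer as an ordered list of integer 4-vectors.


Barcode: M ≅ I[1,1], I[1,4], I[2,2], I[2,4], I[4,4]^2. HN layers by μ_θ (4 steps, strictly decreasing):
  μ^(1)=1; μ^(2)=1/4; μ^(3)=0; μ^(4)=-1

((1, 0, 0, 0); (1, 1, 1, 1); (0, 2, 1, 1); (0, 0, 0, 2))


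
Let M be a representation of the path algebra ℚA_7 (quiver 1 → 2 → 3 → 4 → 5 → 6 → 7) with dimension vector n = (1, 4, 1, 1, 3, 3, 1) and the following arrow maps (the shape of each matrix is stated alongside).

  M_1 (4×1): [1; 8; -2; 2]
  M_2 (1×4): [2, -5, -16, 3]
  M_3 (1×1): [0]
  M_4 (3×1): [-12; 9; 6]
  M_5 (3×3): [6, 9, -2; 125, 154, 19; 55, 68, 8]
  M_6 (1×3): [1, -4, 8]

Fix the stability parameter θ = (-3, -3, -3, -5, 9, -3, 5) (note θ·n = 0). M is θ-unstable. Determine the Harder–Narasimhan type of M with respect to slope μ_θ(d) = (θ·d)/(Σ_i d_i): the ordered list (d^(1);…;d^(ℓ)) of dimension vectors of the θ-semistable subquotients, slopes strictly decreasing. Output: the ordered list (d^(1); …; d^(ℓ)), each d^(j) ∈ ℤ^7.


Barcode: M ≅ I[1,2], I[2,2]^2, I[2,3], I[4,7], I[5,6]^2. HN layers by μ_θ (4 steps, strictly decreasing):
  μ^(1)=5; μ^(2)=3; μ^(3)=-3; μ^(4)=-5

((0, 0, 0, 0, 0, 0, 1); (0, 0, 0, 0, 3, 3, 0); (1, 4, 1, 0, 0, 0, 0); (0, 0, 0, 1, 0, 0, 0))


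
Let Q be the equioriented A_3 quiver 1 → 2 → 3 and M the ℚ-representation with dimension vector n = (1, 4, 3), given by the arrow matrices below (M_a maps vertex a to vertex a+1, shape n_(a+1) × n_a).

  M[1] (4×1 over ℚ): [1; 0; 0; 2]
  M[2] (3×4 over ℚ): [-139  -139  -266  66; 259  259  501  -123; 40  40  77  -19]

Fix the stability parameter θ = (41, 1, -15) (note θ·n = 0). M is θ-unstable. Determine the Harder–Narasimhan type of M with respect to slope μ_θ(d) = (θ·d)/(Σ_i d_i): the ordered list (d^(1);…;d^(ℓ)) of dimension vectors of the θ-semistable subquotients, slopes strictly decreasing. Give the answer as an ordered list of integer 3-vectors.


Via rank(M_{q-1}∘⋯∘M_p): M ≅ I[1,3], I[2,2], I[2,3]^2.
μ_θ-semistable layers: μ^(1)=9; μ^(2)=1; μ^(3)=-7

((1, 1, 1); (0, 1, 0); (0, 2, 2))


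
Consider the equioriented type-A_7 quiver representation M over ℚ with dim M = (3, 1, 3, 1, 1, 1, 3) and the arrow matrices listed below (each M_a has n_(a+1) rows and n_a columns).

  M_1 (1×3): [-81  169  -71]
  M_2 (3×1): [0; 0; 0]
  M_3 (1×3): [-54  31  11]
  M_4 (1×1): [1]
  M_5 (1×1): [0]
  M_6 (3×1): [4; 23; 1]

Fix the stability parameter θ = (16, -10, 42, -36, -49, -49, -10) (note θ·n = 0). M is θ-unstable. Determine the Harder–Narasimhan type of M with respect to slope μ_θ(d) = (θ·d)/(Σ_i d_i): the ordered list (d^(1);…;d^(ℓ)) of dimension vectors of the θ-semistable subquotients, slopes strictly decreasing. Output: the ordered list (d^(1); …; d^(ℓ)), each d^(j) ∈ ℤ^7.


Barcode: M ≅ I[1,1]^2, I[1,2], I[3,3]^2, I[3,5], I[6,7], I[7,7]^2. HN layers by μ_θ (6 steps, strictly decreasing):
  μ^(1)=42; μ^(2)=16; μ^(3)=3; μ^(4)=-10; μ^(5)=-43/3; μ^(6)=-49

((0, 0, 2, 0, 0, 0, 0); (2, 0, 0, 0, 0, 0, 0); (1, 1, 0, 0, 0, 0, 0); (0, 0, 0, 0, 0, 0, 3); (0, 0, 1, 1, 1, 0, 0); (0, 0, 0, 0, 0, 1, 0))


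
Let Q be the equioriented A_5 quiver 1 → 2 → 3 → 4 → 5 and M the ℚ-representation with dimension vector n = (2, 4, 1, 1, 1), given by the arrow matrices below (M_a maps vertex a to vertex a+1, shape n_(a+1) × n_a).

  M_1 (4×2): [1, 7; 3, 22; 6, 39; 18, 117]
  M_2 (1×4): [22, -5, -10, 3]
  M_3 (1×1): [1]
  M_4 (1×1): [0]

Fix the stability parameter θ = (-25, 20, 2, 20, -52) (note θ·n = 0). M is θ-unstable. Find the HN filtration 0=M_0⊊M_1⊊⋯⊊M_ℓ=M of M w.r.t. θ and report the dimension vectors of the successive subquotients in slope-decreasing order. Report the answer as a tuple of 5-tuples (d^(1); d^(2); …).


Interval decomposition of M: I[1,2], I[1,4], I[2,2]^2, I[5,5].
HN type (ℓ=4): μ^(1)=20; μ^(2)=11; μ^(3)=-25; μ^(4)=-52

((0, 3, 0, 1, 0); (0, 1, 1, 0, 0); (2, 0, 0, 0, 0); (0, 0, 0, 0, 1))


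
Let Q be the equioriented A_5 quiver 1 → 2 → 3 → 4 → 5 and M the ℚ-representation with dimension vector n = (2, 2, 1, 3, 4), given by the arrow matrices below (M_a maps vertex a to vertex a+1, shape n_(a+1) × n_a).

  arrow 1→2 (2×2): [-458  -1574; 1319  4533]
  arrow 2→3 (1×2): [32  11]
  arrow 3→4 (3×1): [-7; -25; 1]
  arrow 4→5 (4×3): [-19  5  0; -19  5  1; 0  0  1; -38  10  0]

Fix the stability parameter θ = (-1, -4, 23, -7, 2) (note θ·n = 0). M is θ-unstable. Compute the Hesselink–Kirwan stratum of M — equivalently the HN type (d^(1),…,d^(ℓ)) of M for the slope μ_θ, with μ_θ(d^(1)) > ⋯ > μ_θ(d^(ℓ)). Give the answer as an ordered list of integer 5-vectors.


Via rank(M_{q-1}∘⋯∘M_p): M ≅ I[1,2], I[1,5], I[4,4], I[4,5], I[5,5]^2.
μ_θ-semistable layers: μ^(1)=6; μ^(2)=2; μ^(3)=-5/2; μ^(4)=-7

((0, 0, 1, 1, 1); (0, 0, 0, 0, 3); (2, 2, 0, 0, 0); (0, 0, 0, 2, 0))


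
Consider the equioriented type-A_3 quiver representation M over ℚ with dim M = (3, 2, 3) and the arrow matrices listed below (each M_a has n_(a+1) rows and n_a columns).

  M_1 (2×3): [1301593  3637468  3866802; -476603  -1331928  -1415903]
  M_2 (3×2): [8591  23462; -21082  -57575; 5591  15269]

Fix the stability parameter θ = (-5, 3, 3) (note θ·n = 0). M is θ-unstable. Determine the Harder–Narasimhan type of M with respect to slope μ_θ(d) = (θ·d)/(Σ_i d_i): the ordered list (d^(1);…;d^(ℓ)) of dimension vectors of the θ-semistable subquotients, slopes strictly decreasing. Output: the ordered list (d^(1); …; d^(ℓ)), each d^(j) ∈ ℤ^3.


Via rank(M_{q-1}∘⋯∘M_p): M ≅ I[1,1], I[1,3]^2, I[3,3].
μ_θ-semistable layers: μ^(1)=3; μ^(2)=-5

((0, 2, 3); (3, 0, 0))


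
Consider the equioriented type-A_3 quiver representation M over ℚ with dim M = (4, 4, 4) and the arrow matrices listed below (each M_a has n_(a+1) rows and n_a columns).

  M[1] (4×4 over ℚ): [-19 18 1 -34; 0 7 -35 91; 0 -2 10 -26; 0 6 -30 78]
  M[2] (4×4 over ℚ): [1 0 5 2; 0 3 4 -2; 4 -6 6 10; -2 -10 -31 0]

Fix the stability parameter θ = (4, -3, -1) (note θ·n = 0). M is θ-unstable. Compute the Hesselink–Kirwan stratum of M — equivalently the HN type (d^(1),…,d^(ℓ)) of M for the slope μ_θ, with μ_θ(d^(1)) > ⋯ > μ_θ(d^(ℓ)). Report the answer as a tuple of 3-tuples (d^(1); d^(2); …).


Interval decomposition of M: I[1,1]^2, I[1,3]^2, I[2,3]^2.
HN type (ℓ=4): μ^(1)=4; μ^(2)=0; μ^(3)=-1; μ^(4)=-3

((2, 0, 0); (2, 2, 2); (0, 0, 2); (0, 2, 0))
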